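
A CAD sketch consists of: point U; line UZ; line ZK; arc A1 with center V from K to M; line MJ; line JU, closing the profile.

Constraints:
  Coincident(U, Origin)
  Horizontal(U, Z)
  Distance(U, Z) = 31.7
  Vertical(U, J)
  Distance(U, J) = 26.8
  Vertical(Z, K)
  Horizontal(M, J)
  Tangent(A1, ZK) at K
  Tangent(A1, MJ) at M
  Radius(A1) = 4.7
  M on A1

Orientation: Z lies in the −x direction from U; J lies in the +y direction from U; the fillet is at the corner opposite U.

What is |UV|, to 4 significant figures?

34.89

U is at the origin; U and Z share the same y with |UZ| = 31.7 and Z on the −x side, so Z = (-31.70, 0.000). UJ is vertical with |UJ| = 26.8 and J on the +y side, so J = (0.000, 26.80). The virtual corner opposite U is at (-31.70, 26.80). Since A1 is tangent to ZK there, VK ⟂ ZK and A1 meets MJ tangentially, so VM is at right angles to MJ, with radius 4.7, so the center V sits 4.7 in from both sides at V = (-27.00, 22.10). Then |UV| = |V − U| = 34.89.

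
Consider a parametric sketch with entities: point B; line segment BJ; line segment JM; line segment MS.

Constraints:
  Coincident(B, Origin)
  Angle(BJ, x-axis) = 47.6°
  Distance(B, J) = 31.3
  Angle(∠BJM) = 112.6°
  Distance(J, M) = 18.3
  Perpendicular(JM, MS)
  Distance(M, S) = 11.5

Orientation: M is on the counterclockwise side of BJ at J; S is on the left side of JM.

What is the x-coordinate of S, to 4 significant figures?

2.949

B is at the origin; BJ runs at 47.6° with length 31.3, so J = 31.3·(cos 47.6°, sin 47.6°) = (21.11, 23.11). ∠BJM = 112.6°, so JM runs at 47.6° + (180° − 112.6°) = 115.0° from the x-axis; with |JM| = 18.3, M = J + 18.3·(cos 115.0°, sin 115.0°) = (13.37, 39.70). The perpendicularity gives MS at right angles to JM; with |MS| = 11.5 on the left of JM, S = M + 11.5·(-0.9063, -0.4226) = (2.949, 34.84). So S.x = 2.949.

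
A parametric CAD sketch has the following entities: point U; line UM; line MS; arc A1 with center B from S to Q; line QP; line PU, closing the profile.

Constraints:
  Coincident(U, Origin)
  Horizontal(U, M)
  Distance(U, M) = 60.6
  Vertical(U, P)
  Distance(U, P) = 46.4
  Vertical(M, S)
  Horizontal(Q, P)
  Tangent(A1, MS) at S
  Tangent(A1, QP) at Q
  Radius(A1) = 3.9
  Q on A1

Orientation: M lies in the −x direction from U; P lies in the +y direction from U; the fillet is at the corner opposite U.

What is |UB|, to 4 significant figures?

70.86

U is at the origin; UM is horizontal with |UM| = 60.6 and M on the −x side, so M = (-60.60, 0.000). UP is vertical with |UP| = 46.4 and P on the +y side, so P = (0.000, 46.40). The virtual corner opposite U is at (-60.60, 46.40). The tangent condition forces BS to be normal to MS and A1 meets QP tangentially, so BQ is at right angles to QP, with radius 3.9, so the center B sits 3.9 in from both sides at B = (-56.70, 42.50). Then |UB| = |B − U| = 70.86.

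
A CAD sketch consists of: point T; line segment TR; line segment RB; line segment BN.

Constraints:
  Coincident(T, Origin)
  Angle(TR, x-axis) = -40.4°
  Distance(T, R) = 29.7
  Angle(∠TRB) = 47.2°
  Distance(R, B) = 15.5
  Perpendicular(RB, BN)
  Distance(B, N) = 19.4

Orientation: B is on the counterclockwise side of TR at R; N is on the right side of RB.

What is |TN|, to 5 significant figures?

41.457

T is at the origin; TR runs at -40.4° with length 29.7, so R = 29.7·(cos -40.4°, sin -40.4°) = (22.618, -19.249). ∠TRB = 47.2°, so RB runs at -40.4° + (180° − 47.2°) = 92.400° from the x-axis; with |RB| = 15.5, B = R + 15.5·(cos 92.400°, sin 92.400°) = (21.969, -3.7628). The perpendicularity gives BN at right angles to RB; with |BN| = 19.4 on the right of RB, N = B + 19.4·(0.99912, 0.041876) = (41.352, -2.9504). Then |TN| = |N − T| = 41.457.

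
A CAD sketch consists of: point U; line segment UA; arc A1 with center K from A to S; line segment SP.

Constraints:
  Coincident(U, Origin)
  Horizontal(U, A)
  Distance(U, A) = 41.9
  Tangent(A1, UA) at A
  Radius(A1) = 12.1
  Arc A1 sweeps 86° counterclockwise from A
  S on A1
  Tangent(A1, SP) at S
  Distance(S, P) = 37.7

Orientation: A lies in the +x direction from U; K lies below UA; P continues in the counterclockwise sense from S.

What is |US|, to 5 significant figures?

31.883

The tangent condition forces KA to be normal to UA, so K = A + (0, -12.1) = (41.900, -12.100). On A1, A sits at bearing 90° from K; an 86° counterclockwise sweep puts S at bearing 176°, so S = K + 12.1·(cos 176°, sin 176°) = (29.829, -11.256). Then |US| = |S − U| = 31.883.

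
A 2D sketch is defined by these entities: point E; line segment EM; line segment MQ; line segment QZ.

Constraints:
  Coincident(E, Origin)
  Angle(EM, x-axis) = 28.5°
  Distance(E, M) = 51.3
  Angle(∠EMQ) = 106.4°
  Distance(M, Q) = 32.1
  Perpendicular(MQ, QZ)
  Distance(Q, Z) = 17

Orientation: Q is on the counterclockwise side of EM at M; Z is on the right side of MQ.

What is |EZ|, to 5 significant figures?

80.958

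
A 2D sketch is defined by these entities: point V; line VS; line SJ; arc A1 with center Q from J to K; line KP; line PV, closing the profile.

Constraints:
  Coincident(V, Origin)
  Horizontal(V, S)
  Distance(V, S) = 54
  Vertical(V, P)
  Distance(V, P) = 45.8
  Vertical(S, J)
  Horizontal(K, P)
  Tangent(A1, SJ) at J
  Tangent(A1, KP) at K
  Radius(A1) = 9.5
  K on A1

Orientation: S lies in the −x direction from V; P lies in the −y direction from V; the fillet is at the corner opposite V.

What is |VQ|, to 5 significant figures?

57.428

VP is vertical with |VP| = 45.8 and P on the −y side, so P = (0.0000, -45.800). The virtual corner opposite V is at (-54.000, -45.800). Tangency of A1 to SJ means the radius QJ is perpendicular to SJ and A1 meets KP tangentially, so QK is at right angles to KP, with radius 9.5, so the center Q sits 9.5 in from both sides at Q = (-44.500, -36.300). Then |VQ| = |Q − V| = 57.428.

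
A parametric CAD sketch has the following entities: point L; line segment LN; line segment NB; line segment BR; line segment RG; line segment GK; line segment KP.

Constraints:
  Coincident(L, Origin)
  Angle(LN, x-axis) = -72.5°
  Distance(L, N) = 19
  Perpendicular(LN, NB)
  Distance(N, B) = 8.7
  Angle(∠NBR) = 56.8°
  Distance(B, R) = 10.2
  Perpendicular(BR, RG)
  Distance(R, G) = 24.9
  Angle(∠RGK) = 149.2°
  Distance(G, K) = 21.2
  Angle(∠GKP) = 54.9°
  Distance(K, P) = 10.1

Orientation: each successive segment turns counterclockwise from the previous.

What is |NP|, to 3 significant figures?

28.3

L is at the origin; LN runs at -72.5° with length 19.0, so N = (5.71, -18.1). LN ⟂ NB, so NB runs at 17.5°; with |NB| = 8.7, B = (14.0, -15.5). ∠NBR = 56.8° gives BR at 141° from the x-axis; with |BR| = 10.2, R = (6.12, -9.04). BR is perpendicular to RG, so RG runs at -129°; with |RG| = 24.9, G = (-9.65, -28.3). ∠RGK = 149.2° gives GK at -98.5° from the x-axis; with |GK| = 21.2, K = (-12.8, -49.3). ∠GKP = 54.9° gives KP at 26.6° from the x-axis; with |KP| = 10.1, P = (-3.76, -44.8). Then |NP| = |P − N| = 28.3.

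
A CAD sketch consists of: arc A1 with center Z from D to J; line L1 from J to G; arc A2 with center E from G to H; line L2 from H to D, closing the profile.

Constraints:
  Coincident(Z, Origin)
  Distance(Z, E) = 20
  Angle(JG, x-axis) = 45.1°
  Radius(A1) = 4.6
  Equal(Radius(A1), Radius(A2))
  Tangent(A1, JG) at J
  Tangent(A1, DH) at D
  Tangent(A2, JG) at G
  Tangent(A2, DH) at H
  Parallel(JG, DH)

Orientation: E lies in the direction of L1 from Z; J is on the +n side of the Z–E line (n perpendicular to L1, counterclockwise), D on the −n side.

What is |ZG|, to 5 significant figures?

20.522

The slot axis is L1's direction at 45.1°, so u = (cos 45.1°, sin 45.1°) = (0.70587, 0.70834) and n = (−sin 45.1°, cos 45.1°) = (-0.70834, 0.70587). Z is at the origin and E lies 20.0 along u from Z, so E = 20.0·u = (14.117, 14.167). Tangency of A1 to both parallel lines with radius 4.6 puts J and D at Z ± 4.6·n: J = (-3.2584, 3.2470), D = (3.2584, -3.2470). Equal radii place G and H the same way about E: G = E + 4.6·n = (10.859, 17.414), H = E − 4.6·n = (17.376, 10.920). Then |ZG| = |G − Z| = 20.522.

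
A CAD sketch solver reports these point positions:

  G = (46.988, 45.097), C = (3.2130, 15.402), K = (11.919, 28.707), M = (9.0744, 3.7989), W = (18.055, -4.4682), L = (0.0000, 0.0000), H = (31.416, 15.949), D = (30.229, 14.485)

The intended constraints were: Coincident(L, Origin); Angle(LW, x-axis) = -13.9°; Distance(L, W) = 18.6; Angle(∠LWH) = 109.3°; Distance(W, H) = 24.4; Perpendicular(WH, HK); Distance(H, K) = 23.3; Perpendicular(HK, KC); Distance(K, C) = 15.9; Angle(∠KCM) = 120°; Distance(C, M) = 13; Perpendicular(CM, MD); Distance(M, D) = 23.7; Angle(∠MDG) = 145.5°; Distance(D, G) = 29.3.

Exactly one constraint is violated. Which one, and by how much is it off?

Distance(D, G) = 29.3 — off by 5.60.

L = (0.00, 0.00) ✓; LW at -13.90° ✓; |LW| = 18.60 ✓; ∠LWH = 109.3° ✓; |WH| = 24.40 ✓; ∠(WH, HK) = 90.00° ✓; |HK| = 23.30 ✓; ∠(HK, KC) = 90.00° ✓; |KC| = 15.90 ✓; ∠KCM = 120.0° ✓; |CM| = 13.00 ✓; ∠(CM, MD) = 90.00° ✓; |MD| = 23.70 ✓; ∠MDG = 145.5° ✓; |DG| = 34.90 ✗.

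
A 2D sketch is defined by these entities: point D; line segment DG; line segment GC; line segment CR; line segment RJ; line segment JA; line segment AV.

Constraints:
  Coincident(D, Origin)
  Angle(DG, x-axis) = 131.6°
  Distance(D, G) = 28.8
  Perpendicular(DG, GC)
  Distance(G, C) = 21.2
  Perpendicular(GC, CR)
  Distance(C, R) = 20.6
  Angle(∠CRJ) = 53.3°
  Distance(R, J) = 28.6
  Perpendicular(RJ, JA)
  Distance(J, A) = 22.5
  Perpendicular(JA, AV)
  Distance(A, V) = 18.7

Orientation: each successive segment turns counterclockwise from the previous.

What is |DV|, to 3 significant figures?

41.8

D is at the origin; DG runs at 131.6° with length 28.8, so G = (-19.1, 21.5). DG is perpendicular to GC, so GC runs at -138°; with |GC| = 21.2, C = (-35.0, 7.46). The perpendicularity gives CR at right angles to GC, so CR runs at -48.4°; with |CR| = 20.6, R = (-21.3, -7.94). ∠CRJ = 53.3° gives RJ at 78.3° from the x-axis; with |RJ| = 28.6, J = (-15.5, 20.1). RJ ⟂ JA, so JA runs at 168°; with |JA| = 22.5, A = (-37.5, 24.6). JA is perpendicular to AV, so AV runs at -102°; with |AV| = 18.7, V = (-41.3, 6.31). Then |DV| = |V − D| = 41.8.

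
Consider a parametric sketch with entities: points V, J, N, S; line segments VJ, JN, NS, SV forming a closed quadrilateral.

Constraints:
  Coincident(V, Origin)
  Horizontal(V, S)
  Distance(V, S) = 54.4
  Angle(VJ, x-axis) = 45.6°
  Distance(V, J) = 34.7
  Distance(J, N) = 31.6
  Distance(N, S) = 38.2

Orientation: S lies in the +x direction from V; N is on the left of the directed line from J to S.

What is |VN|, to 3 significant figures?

65.2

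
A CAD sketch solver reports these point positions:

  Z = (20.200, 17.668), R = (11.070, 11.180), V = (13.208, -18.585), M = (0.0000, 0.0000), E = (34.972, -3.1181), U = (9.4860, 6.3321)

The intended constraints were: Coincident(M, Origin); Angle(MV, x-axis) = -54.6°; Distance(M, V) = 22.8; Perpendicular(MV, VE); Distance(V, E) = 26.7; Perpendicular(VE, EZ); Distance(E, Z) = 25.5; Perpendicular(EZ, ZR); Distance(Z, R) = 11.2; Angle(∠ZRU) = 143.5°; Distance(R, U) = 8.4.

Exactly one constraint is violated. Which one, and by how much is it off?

Distance(R, U) = 8.4 — off by 3.30.

M = (0.00, 0.00) ✓; MV at -54.60° ✓; |MV| = 22.80 ✓; ∠(MV, VE) = 90.00° ✓; |VE| = 26.70 ✓; ∠(VE, EZ) = 90.00° ✓; |EZ| = 25.50 ✓; ∠(EZ, ZR) = 90.00° ✓; |ZR| = 11.20 ✓; ∠ZRU = 143.5° ✓; |RU| = 5.100 ✗.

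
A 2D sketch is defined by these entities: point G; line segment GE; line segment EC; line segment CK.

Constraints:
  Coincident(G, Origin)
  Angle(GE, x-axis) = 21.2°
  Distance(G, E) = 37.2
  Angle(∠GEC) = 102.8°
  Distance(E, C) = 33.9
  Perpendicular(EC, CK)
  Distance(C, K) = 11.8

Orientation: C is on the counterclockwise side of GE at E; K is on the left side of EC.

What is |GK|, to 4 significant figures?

48.73

G is at the origin; GE runs at 21.2° with length 37.2, so E = 37.2·(cos 21.2°, sin 21.2°) = (34.68, 13.45). ∠GEC = 102.8°, so EC runs at 21.2° + (180° − 102.8°) = 98.40° from the x-axis; with |EC| = 33.9, C = E + 33.9·(cos 98.40°, sin 98.40°) = (29.73, 46.99). EC is perpendicular to CK; with |CK| = 11.8 on the left of EC, K = C + 11.8·(-0.9893, -0.1461) = (18.06, 45.26). Then |GK| = |K − G| = 48.73.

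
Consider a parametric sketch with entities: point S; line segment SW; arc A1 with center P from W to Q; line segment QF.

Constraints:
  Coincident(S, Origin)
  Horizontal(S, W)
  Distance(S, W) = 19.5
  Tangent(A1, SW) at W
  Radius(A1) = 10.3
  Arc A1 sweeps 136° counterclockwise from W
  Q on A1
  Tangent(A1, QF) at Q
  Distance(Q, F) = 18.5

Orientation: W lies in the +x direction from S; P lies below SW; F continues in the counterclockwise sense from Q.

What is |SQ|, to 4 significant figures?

21.59

S is at the origin; S and W share the same y with |SW| = 19.5 and W on the +x side, so W = (19.50, 0.000). Tangency of A1 to SW means the radius PW is perpendicular to SW, so P = W + (0, -10.3) = (19.50, -10.30). On A1, W sits at bearing 90° from P; a 136° counterclockwise sweep puts Q at bearing 226°, so Q = P + 10.3·(cos 226°, sin 226°) = (12.35, -17.71). Then |SQ| = |Q − S| = 21.59.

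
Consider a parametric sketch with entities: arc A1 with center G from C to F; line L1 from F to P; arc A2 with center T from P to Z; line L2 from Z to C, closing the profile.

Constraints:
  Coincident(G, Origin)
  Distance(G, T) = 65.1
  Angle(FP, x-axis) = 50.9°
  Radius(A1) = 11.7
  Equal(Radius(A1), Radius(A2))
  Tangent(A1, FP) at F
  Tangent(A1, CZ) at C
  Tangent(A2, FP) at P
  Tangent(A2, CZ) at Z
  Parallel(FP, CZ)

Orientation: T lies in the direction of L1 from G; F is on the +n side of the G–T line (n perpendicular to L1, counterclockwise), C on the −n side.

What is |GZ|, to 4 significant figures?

66.14

The slot axis is L1's direction at 50.9°, so u = (cos 50.9°, sin 50.9°) = (0.6307, 0.7760) and n = (−sin 50.9°, cos 50.9°) = (-0.7760, 0.6307). G is at the origin and T lies 65.1 along u from G, so T = 65.1·u = (41.06, 50.52). Tangency of A1 to both parallel lines with radius 11.7 puts F and C at G ± 11.7·n: F = (-9.080, 7.379), C = (9.080, -7.379). Equal radii place P and Z the same way about T: P = T + 11.7·n = (31.98, 57.90), Z = T − 11.7·n = (50.14, 43.14). Then |GZ| = |Z − G| = 66.14.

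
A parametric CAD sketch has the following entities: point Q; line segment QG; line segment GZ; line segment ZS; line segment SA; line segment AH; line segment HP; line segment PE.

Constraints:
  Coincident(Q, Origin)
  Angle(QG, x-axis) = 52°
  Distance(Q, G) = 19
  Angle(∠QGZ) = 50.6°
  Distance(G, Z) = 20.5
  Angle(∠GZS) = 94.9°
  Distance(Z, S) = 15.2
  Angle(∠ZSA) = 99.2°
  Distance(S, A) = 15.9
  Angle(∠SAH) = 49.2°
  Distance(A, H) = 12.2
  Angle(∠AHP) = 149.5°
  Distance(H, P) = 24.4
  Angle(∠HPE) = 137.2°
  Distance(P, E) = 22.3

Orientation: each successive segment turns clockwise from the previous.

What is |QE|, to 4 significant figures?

45.16

Q is at the origin; QG runs at 52.0° with length 19.0, so G = (11.70, 14.97). ∠QGZ = 50.6° gives GZ at -77.40° from the x-axis; with |GZ| = 20.5, Z = (16.17, -5.034). ∠GZS = 94.9° gives ZS at -162.5° from the x-axis; with |ZS| = 15.2, S = (1.673, -9.605). ∠ZSA = 99.2° gives SA at 116.7° from the x-axis; with |SA| = 15.9, A = (-5.471, 4.600). ∠SAH = 49.2° gives AH at -14.10° from the x-axis; with |AH| = 12.2, H = (6.361, 1.628). ∠AHP = 149.5° gives HP at -44.60° from the x-axis; with |HP| = 24.4, P = (23.73, -15.50). ∠HPE = 137.2° gives PE at -87.40° from the x-axis; with |PE| = 22.3, E = (24.75, -37.78). Then |QE| = |E − Q| = 45.16.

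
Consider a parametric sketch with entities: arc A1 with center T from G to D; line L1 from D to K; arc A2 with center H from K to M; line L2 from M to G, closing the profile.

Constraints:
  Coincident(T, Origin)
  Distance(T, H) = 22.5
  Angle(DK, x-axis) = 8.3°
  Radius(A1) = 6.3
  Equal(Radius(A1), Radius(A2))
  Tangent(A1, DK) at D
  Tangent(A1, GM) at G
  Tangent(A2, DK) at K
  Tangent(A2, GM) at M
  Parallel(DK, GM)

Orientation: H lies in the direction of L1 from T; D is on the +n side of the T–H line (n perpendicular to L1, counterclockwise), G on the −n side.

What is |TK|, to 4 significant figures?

23.37

The slot axis is L1's direction at 8.3°, so u = (cos 8.3°, sin 8.3°) = (0.9895, 0.1444) and n = (−sin 8.3°, cos 8.3°) = (-0.1444, 0.9895). T is at the origin and H lies 22.5 along u from T, so H = 22.5·u = (22.26, 3.248). Tangency of A1 to both parallel lines with radius 6.3 puts D and G at T ± 6.3·n: D = (-0.9094, 6.234), G = (0.9094, -6.234). Equal radii place K and M the same way about H: K = H + 6.3·n = (21.35, 9.482), M = H − 6.3·n = (23.17, -2.986). Then |TK| = |K − T| = 23.37.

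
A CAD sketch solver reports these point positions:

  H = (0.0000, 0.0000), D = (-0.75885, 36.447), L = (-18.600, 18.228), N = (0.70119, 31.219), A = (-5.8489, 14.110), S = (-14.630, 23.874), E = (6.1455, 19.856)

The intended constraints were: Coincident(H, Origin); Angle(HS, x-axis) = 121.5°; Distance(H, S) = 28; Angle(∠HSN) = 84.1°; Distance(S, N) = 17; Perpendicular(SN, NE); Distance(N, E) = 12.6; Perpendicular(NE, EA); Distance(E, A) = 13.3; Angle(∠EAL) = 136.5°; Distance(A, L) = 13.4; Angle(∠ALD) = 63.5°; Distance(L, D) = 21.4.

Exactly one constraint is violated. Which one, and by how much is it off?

Distance(L, D) = 21.4 — off by 4.10.

H = (0.00, 0.00) ✓; HS at 121.5° ✓; |HS| = 28.00 ✓; ∠HSN = 84.10° ✓; |SN| = 17.00 ✓; ∠(SN, NE) = 90.00° ✓; |NE| = 12.60 ✓; ∠(NE, EA) = 90.00° ✓; |EA| = 13.30 ✓; ∠EAL = 136.5° ✓; |AL| = 13.40 ✓; ∠ALD = 63.50° ✓; |LD| = 25.50 ✗.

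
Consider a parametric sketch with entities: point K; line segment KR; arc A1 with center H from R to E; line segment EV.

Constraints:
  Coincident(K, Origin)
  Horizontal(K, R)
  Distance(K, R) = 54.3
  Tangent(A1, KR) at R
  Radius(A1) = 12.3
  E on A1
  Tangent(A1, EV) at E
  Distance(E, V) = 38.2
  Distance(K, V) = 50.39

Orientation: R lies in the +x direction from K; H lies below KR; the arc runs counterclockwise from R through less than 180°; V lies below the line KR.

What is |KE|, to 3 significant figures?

43.7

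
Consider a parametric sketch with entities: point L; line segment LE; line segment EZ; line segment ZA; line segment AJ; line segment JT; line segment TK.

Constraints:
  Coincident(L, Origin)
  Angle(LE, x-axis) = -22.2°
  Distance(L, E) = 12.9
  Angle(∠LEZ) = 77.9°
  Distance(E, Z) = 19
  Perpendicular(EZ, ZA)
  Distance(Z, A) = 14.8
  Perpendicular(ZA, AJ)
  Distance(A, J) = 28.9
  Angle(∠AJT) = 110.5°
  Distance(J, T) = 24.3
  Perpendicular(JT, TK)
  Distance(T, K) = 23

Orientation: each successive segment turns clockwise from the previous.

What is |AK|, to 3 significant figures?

34.7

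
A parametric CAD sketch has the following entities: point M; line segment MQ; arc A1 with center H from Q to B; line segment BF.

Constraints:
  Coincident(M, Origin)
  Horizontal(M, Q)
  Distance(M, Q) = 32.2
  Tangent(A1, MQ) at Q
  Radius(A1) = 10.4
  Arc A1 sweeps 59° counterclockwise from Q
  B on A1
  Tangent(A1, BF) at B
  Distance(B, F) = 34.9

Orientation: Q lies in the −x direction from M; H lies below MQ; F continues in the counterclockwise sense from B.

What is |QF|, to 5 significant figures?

44.104

M is at the origin; M and Q share the same y with |MQ| = 32.2 and Q on the −x side, so Q = (-32.200, 0.0000). The tangent condition forces HQ to be normal to MQ, so H = Q + (0, -10.4) = (-32.200, -10.400). On A1, Q sits at bearing 90° from H; a 59° counterclockwise sweep puts B at bearing 149°, so B = H + 10.4·(cos 149°, sin 149°) = (-41.115, -5.0436). Since A1 is tangent to BF there, HB ⟂ BF, so BF runs along (−sin 149°, cos 149°); with |BF| = 34.9, F = (-59.089, -34.959). Then |QF| = |F − Q| = 44.104.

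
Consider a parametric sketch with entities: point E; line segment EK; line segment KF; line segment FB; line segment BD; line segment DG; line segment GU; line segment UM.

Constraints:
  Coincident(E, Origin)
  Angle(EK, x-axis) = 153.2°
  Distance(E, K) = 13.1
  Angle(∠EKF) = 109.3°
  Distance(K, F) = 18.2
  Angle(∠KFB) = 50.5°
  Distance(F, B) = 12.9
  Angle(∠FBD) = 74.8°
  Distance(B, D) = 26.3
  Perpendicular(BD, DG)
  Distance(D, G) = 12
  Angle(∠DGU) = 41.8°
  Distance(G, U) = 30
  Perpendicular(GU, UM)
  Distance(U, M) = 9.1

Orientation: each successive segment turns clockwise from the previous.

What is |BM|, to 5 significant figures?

21.005

E is at the origin; EK runs at 153.2° with length 13.1, so K = (-11.693, 5.9065). ∠EKF = 109.3° gives KF at 82.500° from the x-axis; with |KF| = 18.2, F = (-9.3173, 23.951). ∠KFB = 50.5° gives FB at -47.000° from the x-axis; with |FB| = 12.9, B = (-0.51952, 14.516). ∠FBD = 74.8° gives BD at -152.20° from the x-axis; with |BD| = 26.3, D = (-23.784, 2.2504). BD is perpendicular to DG, so DG runs at 117.80°; with |DG| = 12.0, G = (-29.381, 12.865). ∠DGU = 41.8° gives GU at -20.400° from the x-axis; with |GU| = 30.0, U = (-1.2622, 2.4082). The perpendicularity gives UM at right angles to GU, so UM runs at -110.40°; with |UM| = 9.1, M = (-4.4342, -6.1211). Then |BM| = |M − B| = 21.005.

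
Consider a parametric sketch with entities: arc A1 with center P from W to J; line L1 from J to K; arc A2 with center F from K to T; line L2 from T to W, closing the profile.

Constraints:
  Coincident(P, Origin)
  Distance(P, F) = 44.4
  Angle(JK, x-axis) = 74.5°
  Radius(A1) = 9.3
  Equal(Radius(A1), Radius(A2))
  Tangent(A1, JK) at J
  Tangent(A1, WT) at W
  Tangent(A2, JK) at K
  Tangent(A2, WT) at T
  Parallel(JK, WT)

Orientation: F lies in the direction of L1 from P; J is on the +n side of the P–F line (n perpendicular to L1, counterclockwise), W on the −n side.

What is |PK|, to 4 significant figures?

45.36

The slot axis is L1's direction at 74.5°, so u = (cos 74.5°, sin 74.5°) = (0.2672, 0.9636) and n = (−sin 74.5°, cos 74.5°) = (-0.9636, 0.2672). P is at the origin and F lies 44.4 along u from P, so F = 44.4·u = (11.87, 42.79). Tangency of A1 to both parallel lines with radius 9.3 puts J and W at P ± 9.3·n: J = (-8.962, 2.485), W = (8.962, -2.485). Equal radii place K and T the same way about F: K = F + 9.3·n = (2.904, 45.27), T = F − 9.3·n = (20.83, 40.30). Then |PK| = |K − P| = 45.36.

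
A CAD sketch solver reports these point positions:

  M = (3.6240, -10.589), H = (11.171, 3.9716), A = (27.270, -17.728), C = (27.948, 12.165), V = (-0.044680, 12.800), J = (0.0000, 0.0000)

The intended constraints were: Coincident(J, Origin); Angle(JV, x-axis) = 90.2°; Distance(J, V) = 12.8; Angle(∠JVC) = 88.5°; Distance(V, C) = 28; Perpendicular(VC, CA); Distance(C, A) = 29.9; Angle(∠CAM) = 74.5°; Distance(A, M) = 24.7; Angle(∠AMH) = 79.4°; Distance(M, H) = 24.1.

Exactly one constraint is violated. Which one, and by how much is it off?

Distance(M, H) = 24.1 — off by 7.70.

J = (0.00, 0.00) ✓; JV at 90.20° ✓; |JV| = 12.80 ✓; ∠JVC = 88.50° ✓; |VC| = 28.00 ✓; ∠(VC, CA) = 90.00° ✓; |CA| = 29.90 ✓; ∠CAM = 74.50° ✓; |AM| = 24.70 ✓; ∠AMH = 79.40° ✓; |MH| = 16.40 ✗.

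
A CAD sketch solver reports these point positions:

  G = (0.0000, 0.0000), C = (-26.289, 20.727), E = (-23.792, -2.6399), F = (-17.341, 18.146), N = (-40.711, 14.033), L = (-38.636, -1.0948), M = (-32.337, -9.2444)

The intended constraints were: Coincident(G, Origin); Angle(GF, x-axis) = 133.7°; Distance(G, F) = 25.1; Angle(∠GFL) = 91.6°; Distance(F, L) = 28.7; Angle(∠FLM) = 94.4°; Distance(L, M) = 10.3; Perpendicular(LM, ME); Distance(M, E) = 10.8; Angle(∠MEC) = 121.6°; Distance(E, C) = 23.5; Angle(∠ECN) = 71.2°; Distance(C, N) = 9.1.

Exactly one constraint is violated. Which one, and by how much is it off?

Distance(C, N) = 9.1 — off by 6.80.

G = (0.00, 0.00) ✓; GF at 133.7° ✓; |GF| = 25.10 ✓; ∠GFL = 91.60° ✓; |FL| = 28.70 ✓; ∠FLM = 94.40° ✓; |LM| = 10.30 ✓; ∠(LM, ME) = 90.00° ✓; |ME| = 10.80 ✓; ∠MEC = 121.6° ✓; |EC| = 23.50 ✓; ∠ECN = 71.20° ✓; |CN| = 15.90 ✗.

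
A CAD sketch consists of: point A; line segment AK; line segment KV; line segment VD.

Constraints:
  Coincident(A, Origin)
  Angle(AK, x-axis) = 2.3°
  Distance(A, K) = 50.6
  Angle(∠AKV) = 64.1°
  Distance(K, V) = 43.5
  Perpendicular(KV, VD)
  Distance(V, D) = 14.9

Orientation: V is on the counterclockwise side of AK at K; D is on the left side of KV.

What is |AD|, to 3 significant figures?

37.4

A is at the origin; AK runs at 2.3° with length 50.6, so K = 50.6·(cos 2.3°, sin 2.3°) = (50.6, 2.03). ∠AKV = 64.1°, so KV runs at 2.3° + (180° − 64.1°) = 118° from the x-axis; with |KV| = 43.5, V = K + 43.5·(cos 118°, sin 118°) = (30.0, 40.4). The perpendicularity gives VD at right angles to KV; with |VD| = 14.9 on the left of KV, D = V + 14.9·(-0.881, -0.473) = (16.9, 33.3). Then |AD| = |D − A| = 37.4.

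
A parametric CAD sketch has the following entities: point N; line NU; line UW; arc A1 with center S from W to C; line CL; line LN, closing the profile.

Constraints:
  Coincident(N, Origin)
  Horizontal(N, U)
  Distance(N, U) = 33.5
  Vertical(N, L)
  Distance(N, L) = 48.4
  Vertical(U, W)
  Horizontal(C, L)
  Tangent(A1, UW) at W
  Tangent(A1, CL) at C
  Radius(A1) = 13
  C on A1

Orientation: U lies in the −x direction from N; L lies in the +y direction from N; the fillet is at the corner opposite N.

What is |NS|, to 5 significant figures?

40.907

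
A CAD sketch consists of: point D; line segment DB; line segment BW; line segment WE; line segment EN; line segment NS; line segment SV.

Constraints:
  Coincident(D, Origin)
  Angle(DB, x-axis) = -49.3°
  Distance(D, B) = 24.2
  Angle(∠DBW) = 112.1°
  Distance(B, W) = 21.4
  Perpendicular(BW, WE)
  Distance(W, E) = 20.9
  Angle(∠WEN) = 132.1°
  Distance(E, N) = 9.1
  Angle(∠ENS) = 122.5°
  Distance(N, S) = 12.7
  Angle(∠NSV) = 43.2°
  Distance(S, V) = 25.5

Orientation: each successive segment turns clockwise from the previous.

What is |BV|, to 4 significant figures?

27.58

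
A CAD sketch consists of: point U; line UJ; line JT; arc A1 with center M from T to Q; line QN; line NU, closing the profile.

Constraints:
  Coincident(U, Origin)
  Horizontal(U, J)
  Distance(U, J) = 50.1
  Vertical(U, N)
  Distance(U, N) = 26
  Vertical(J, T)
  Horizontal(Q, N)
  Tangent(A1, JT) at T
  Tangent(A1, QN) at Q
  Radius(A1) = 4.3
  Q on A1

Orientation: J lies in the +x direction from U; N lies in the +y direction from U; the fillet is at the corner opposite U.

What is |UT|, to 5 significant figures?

54.598

U is at the origin; UJ is horizontal with |UJ| = 50.1 and J on the +x side, so J = (50.100, 0.0000). UN is vertical with |UN| = 26.0 and N on the +y side, so N = (0.0000, 26.000). The virtual corner opposite U is at (50.100, 26.000). The tangent condition forces MT to be normal to JT and since A1 is tangent to QN there, MQ ⟂ QN, with radius 4.3, so the center M sits 4.3 in from both sides at M = (45.800, 21.700). That places the tangent points at T = (50.100, 21.700) on JT and Q = (45.800, 26.000) on QN. Then |UT| = |T − U| = 54.598.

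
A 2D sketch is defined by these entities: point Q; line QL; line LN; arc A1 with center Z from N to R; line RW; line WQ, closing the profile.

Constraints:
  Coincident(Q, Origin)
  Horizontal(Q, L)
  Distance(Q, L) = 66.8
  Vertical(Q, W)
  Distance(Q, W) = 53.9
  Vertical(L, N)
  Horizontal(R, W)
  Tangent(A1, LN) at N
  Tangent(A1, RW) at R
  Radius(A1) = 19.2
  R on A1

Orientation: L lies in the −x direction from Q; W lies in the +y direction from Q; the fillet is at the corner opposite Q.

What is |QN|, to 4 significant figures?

75.28

The virtual corner opposite Q is at (-66.80, 53.90). The tangent condition forces ZN to be normal to LN and tangency of A1 to RW means the radius ZR is perpendicular to RW, with radius 19.2, so the center Z sits 19.2 in from both sides at Z = (-47.60, 34.70). That places the tangent points at N = (-66.80, 34.70) on LN and R = (-47.60, 53.90) on RW. Then |QN| = |N − Q| = 75.28.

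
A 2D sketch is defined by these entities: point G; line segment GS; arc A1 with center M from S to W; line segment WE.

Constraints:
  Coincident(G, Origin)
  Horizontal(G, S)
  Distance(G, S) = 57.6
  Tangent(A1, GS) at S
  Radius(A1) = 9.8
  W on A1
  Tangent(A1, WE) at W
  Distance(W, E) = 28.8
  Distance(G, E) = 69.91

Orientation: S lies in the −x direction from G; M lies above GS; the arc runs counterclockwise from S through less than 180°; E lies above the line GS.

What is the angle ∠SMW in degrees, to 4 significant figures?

108.0°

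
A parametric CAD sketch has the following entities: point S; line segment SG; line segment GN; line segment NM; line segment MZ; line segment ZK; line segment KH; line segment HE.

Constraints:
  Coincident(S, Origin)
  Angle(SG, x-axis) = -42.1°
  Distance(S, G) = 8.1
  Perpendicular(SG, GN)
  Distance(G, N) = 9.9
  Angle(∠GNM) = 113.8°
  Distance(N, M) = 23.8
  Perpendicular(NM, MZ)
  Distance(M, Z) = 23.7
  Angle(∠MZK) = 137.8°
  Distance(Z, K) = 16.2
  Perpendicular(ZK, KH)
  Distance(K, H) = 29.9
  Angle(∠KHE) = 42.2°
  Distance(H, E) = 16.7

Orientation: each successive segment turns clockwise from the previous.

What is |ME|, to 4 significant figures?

22.60

S is at the origin; SG runs at -42.1° with length 8.1, so G = (6.010, -5.430). The perpendicularity gives GN at right angles to SG, so GN runs at -132.1°; with |GN| = 9.9, N = (-0.6272, -12.78). ∠GNM = 113.8° gives NM at 161.7° from the x-axis; with |NM| = 23.8, M = (-23.22, -5.303). NM ⟂ MZ, so MZ runs at 71.70°; with |MZ| = 23.7, Z = (-15.78, 17.20). ∠MZK = 137.8° gives ZK at 29.50° from the x-axis; with |ZK| = 16.2, K = (-1.682, 25.18). ZK is perpendicular to KH, so KH runs at -60.50°; with |KH| = 29.9, H = (13.04, -0.8480). ∠KHE = 42.2° gives HE at 161.7° from the x-axis; with |HE| = 16.7, E = (-2.814, 4.396). Then |ME| = |E − M| = 22.60.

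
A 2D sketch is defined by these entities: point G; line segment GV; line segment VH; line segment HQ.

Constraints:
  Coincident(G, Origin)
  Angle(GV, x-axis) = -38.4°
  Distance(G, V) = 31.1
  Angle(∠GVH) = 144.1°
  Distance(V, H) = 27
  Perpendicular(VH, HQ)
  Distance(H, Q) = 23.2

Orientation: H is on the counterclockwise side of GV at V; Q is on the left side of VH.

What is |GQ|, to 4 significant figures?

52.43

∠GVH = 144.1°, so VH runs at -38.4° + (180° − 144.1°) = -2.500° from the x-axis; with |VH| = 27.0, H = V + 27.0·(cos -2.500°, sin -2.500°) = (51.35, -20.50). VH ⟂ HQ; with |HQ| = 23.2 on the left of VH, Q = H + 23.2·(0.04362, 0.9990) = (52.36, 2.682). Then |GQ| = |Q − G| = 52.43.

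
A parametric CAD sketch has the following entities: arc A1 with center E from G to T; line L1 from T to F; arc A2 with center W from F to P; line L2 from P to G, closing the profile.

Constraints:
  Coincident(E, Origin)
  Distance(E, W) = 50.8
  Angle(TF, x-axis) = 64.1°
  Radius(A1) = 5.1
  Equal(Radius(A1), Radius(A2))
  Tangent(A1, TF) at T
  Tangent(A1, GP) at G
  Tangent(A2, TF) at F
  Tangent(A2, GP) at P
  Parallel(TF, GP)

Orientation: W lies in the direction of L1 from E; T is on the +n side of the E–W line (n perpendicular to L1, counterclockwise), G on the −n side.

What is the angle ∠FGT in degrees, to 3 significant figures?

78.6°

Tangency of A1 to both parallel lines with radius 5.1 puts T and G at E ± 5.1·n: T = (-4.59, 2.23), G = (4.59, -2.23). Equal radii place F and P the same way about W: F = W + 5.1·n = (17.6, 47.9), P = W − 5.1·n = (26.8, 43.5). Then cos ∠FGT = GF·GT / (|GF||GT|), giving 78.6°.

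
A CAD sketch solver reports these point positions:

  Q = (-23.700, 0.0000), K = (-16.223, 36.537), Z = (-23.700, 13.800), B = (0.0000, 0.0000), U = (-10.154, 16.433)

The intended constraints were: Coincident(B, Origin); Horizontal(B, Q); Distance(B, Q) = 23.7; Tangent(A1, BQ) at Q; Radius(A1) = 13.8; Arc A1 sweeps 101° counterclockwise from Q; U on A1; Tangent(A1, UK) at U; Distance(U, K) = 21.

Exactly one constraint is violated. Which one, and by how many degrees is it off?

Tangent(A1, UK) at U — off by 5.80°.

B = (0.00, 0.00) ✓; B.y = 0.00, Q.y = 0.00 ✓; |BQ| = 23.70 ✓; ∠(ZQ, QB) = 90.00° ✓; |ZQ| = 13.80 ✓; bearing(Z→U) − bearing(Z→Q) = 101.0° ✓; |ZU| = 13.80 ✓; ∠(ZU, UK) = 84.20° ✗; |UK| = 21.00 ✓.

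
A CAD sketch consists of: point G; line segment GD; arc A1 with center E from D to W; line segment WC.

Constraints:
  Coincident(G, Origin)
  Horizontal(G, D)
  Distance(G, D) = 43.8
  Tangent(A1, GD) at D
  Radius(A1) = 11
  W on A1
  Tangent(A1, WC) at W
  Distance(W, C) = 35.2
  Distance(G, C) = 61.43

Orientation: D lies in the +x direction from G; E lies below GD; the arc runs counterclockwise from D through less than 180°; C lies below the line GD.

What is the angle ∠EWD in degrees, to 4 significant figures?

40.15°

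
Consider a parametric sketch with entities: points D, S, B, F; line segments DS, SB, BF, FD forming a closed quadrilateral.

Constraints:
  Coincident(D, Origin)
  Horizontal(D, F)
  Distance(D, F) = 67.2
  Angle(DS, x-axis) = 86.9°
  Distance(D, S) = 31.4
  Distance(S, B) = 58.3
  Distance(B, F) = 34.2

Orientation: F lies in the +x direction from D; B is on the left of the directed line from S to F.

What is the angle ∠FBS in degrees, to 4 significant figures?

100.2°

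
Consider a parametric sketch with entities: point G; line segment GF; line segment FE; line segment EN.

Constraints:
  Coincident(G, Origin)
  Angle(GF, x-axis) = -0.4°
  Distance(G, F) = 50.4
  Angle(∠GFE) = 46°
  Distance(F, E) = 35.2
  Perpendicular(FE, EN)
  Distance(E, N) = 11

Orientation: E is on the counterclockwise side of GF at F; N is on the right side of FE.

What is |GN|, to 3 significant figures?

47.3

G is at the origin; GF runs at -0.4° with length 50.4, so F = 50.4·(cos -0.4°, sin -0.4°) = (50.4, -0.352). ∠GFE = 46.0°, so FE runs at -0.4° + (180° − 46.0°) = 134° from the x-axis; with |FE| = 35.2, E = F + 35.2·(cos 134°, sin 134°) = (26.1, 25.1). FE is perpendicular to EN; with |EN| = 11.0 on the right of FE, N = E + 11.0·(0.724, 0.690) = (34.1, 32.7). Then |GN| = |N − G| = 47.3.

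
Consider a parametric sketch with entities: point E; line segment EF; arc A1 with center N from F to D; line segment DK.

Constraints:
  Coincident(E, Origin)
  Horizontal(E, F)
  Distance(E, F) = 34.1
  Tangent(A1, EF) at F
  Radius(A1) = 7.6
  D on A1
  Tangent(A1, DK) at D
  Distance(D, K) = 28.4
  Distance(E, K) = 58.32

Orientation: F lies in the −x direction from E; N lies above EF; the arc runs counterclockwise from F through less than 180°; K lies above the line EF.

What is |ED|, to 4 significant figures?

31.18

Checks: |EF| = 34.10 ✓; |ND| = 7.600 ✓; ∠(ND, DK) = 90.00° ✓; |DK| = 28.40 ✓; |EK| = 58.32 ✓.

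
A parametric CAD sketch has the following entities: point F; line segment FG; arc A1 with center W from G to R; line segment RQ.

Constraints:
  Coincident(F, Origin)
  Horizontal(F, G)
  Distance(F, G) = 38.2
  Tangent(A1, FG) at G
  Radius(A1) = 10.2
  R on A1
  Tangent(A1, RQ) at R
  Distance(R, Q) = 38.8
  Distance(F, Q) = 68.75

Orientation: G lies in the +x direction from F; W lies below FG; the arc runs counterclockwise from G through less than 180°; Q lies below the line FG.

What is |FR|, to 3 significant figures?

33.0

Checks: |WG| = 10.20 ✓; |WR| = 10.20 ✓; ∠(WR, RQ) = 90.00° ✓; |RQ| = 38.80 ✓; |FQ| = 68.75 ✓.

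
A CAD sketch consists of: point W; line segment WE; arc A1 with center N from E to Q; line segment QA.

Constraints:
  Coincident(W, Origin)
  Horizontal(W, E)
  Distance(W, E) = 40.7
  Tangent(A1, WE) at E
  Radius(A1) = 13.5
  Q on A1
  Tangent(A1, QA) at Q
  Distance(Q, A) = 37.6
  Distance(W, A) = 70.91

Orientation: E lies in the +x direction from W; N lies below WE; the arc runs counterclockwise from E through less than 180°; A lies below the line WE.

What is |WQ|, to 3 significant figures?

35.2

W is at the origin; WE is horizontal with |WE| = 40.7 and E on the +x side, so E = (40.7, 0.00). Tangency of A1 to WE means the radius NE is perpendicular to WE, so N = E + (0, -13.5) = (40.7, -13.5). Since NQ ⟂ QA (tangency), |NA| = √(13.5² + 37.6²) = 40.0 regardless of where Q sits on A1. So A lies on both circle(W, 70.91) and circle(N, 40.0); the below-WE intersection is A = (47.2, -52.9). Q is the foot of the tangent from A: Q = (28.9, -20.1).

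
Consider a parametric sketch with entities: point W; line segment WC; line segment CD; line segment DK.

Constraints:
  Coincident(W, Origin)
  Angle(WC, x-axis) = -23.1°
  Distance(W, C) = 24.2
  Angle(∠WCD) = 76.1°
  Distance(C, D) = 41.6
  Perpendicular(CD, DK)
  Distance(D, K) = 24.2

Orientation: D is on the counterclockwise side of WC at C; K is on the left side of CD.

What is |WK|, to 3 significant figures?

35.8

W is at the origin; WC runs at -23.1° with length 24.2, so C = 24.2·(cos -23.1°, sin -23.1°) = (22.3, -9.49). ∠WCD = 76.1°, so CD runs at -23.1° + (180° − 76.1°) = 80.8° from the x-axis; with |CD| = 41.6, D = C + 41.6·(cos 80.8°, sin 80.8°) = (28.9, 31.6). CD is perpendicular to DK; with |DK| = 24.2 on the left of CD, K = D + 24.2·(-0.987, 0.160) = (5.02, 35.4). Then |WK| = |K − W| = 35.8.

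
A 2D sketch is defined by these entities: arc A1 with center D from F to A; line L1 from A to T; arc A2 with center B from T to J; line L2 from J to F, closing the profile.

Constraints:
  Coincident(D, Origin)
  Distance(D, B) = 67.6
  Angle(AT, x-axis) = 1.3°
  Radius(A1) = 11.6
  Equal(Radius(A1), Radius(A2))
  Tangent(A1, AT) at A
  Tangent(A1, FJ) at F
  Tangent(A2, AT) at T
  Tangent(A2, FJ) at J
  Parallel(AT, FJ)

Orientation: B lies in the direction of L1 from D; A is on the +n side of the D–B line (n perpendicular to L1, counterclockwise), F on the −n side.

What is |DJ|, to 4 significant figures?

68.59

Tangency of A1 to both parallel lines with radius 11.6 puts A and F at D ± 11.6·n: A = (-0.2632, 11.60), F = (0.2632, -11.60). Equal radii place T and J the same way about B: T = B + 11.6·n = (67.32, 13.13), J = B − 11.6·n = (67.85, -10.06). Then |DJ| = |J − D| = 68.59.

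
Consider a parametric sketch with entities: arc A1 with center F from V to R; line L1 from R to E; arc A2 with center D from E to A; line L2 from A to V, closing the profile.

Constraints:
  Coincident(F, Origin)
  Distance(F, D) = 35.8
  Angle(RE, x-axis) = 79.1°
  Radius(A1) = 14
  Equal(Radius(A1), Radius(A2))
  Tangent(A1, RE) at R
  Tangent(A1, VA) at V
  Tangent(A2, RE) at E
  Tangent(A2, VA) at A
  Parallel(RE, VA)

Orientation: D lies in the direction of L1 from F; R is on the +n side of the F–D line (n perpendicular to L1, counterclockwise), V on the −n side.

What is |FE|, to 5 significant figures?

38.440

The slot axis is L1's direction at 79.1°, so u = (cos 79.1°, sin 79.1°) = (0.18910, 0.98196) and n = (−sin 79.1°, cos 79.1°) = (-0.98196, 0.18910). F is at the origin and D lies 35.8 along u from F, so D = 35.8·u = (6.7696, 35.154). Tangency of A1 to both parallel lines with radius 14.0 puts R and V at F ± 14.0·n: R = (-13.747, 2.6473), V = (13.747, -2.6473). Equal radii place E and A the same way about D: E = D + 14.0·n = (-6.9778, 37.801), A = D − 14.0·n = (20.517, 32.507). Then |FE| = |E − F| = 38.440.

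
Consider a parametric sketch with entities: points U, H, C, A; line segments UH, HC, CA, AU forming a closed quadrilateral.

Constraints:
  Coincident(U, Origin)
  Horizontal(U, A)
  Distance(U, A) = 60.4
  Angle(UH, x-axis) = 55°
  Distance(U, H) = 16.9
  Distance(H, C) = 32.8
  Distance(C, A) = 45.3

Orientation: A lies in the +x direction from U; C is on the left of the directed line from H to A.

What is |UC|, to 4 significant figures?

49.48

Checks: U = (0.00, 0.00) ✓; |HC| = 32.80 ✓; |CA| = 45.30 ✓.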